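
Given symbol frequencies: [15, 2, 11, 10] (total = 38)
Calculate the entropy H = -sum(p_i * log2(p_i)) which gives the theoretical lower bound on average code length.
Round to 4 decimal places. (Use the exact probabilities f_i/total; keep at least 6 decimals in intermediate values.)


Per-symbol terms -p_i * log2(p_i) with p_i = f_i/38:
  p = 15/38 = 0.394737: log2(p) = -1.341037, -p*log2(p) = 0.529357
  p = 2/38 = 0.052632: log2(p) = -4.247928, -p*log2(p) = 0.223575
  p = 11/38 = 0.289474: log2(p) = -1.788496, -p*log2(p) = 0.517722
  p = 10/38 = 0.263158: log2(p) = -1.925999, -p*log2(p) = 0.506842
H = 0.529357 + 0.223575 + 0.517722 + 0.506842 = 1.777496

H = 1.7775 bits/symbol


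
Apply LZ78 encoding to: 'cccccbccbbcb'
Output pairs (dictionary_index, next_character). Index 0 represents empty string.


LZ78 encoding steps:
Dictionary: {0: ''}
Step 1: w='' (idx 0), next='c' -> output (0, 'c'), add 'c' as idx 1
Step 2: w='c' (idx 1), next='c' -> output (1, 'c'), add 'cc' as idx 2
Step 3: w='cc' (idx 2), next='b' -> output (2, 'b'), add 'ccb' as idx 3
Step 4: w='ccb' (idx 3), next='b' -> output (3, 'b'), add 'ccbb' as idx 4
Step 5: w='c' (idx 1), next='b' -> output (1, 'b'), add 'cb' as idx 5


Encoded: [(0, 'c'), (1, 'c'), (2, 'b'), (3, 'b'), (1, 'b')]


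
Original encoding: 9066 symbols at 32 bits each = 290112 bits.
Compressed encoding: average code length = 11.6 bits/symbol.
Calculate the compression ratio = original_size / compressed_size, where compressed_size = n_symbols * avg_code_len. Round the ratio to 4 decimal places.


original_size = n_symbols * orig_bits = 9066 * 32 = 290112 bits
compressed_size = n_symbols * avg_code_len = 9066 * 11.6 = 105165.6 bits
ratio = original_size / compressed_size = 290112 / 105165.6 = 2.7586

Compression ratio = 2.7586


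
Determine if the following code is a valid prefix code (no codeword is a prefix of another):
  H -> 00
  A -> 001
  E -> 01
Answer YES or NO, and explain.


Checking each pair (does one codeword prefix another?):
  H='00' vs A='001': prefix -- VIOLATION

NO -- this is NOT a valid prefix code. H (00) is a prefix of A (001).


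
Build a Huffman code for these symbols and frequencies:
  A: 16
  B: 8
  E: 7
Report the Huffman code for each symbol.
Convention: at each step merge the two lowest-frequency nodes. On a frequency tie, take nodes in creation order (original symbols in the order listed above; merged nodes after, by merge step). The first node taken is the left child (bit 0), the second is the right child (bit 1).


Huffman tree construction:
Step 1: Merge E(7) + B(8) = 15
Step 2: Merge (E+B)(15) + A(16) = 31
Read each symbol's code off the tree from the root (left child = 0, right child = 1).

Codes:
  A: 1 (length 1)
  B: 01 (length 2)
  E: 00 (length 2)
Average code length: 46/31 = 1.4839 bits/symbol


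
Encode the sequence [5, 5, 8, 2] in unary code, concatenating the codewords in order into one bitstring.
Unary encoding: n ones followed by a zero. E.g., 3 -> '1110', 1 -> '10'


Encode each number as n ones followed by a terminating 0:
  5 -> 111110 (6 bits)
  5 -> 111110 (6 bits)
  8 -> 111111110 (9 bits)
  2 -> 110 (3 bits)
Total length = 6 + 6 + 9 + 3 = 24 bits.

Unary([5, 5, 8, 2]) = 111110111110111111110110 (24 bits)


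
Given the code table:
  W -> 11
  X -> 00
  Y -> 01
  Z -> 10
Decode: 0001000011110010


Decoding:
00 -> X
01 -> Y
00 -> X
00 -> X
11 -> W
11 -> W
00 -> X
10 -> Z


Result: XYXXWWXZ


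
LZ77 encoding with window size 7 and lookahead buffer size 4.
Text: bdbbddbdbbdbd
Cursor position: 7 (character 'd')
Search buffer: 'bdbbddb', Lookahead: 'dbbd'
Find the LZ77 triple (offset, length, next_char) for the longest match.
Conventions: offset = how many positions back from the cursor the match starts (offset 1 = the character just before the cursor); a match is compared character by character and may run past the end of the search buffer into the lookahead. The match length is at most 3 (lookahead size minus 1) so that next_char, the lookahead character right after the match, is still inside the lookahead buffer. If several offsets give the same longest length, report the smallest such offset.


Try each offset into the search buffer:
  offset=1 (pos 6, char 'b'): match length 0
  offset=2 (pos 5, char 'd'): match length 2
  offset=3 (pos 4, char 'd'): match length 1
  offset=4 (pos 3, char 'b'): match length 0
  offset=5 (pos 2, char 'b'): match length 0
  offset=6 (pos 1, char 'd'): match length 3
  offset=7 (pos 0, char 'b'): match length 0
Longest match has length 3 at offset 6.
next_char = character at position 7 + 3 = 10 -> 'd'

Best match: offset=6, length=3 (matching 'dbb' starting at position 1)
LZ77 triple: (6, 3, 'd')


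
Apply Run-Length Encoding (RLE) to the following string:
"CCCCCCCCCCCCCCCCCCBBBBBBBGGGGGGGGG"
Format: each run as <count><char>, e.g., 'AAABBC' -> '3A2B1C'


Scanning runs left to right:
  i=0: run of 'C' x 18 -> '18C'
  i=18: run of 'B' x 7 -> '7B'
  i=25: run of 'G' x 9 -> '9G'

RLE = 18C7B9G


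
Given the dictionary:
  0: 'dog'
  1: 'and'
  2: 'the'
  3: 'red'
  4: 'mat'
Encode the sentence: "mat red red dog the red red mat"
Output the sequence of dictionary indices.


Look up each word in the dictionary:
  'mat' -> 4
  'red' -> 3
  'red' -> 3
  'dog' -> 0
  'the' -> 2
  'red' -> 3
  'red' -> 3
  'mat' -> 4

Encoded: [4, 3, 3, 0, 2, 3, 3, 4]


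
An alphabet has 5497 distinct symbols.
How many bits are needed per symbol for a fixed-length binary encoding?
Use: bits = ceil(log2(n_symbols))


log2(5497) = 12.4244
Bracket: 2^12 = 4096 < 5497 <= 2^13 = 8192
So ceil(log2(5497)) = 13

bits = ceil(log2(5497)) = ceil(12.4244) = 13 bits


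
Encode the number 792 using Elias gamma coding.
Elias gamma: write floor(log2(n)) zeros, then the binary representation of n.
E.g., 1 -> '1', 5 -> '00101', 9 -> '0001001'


num_bits = floor(log2(792)) + 1 = 10
leading_zeros = num_bits - 1 = 9
binary(792) = 1100011000

Elias gamma(792) = '000000000' + '1100011000' = 0000000001100011000 (19 bits)


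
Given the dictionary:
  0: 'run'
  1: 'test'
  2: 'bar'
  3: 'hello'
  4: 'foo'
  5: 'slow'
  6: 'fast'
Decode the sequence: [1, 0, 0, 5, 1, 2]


Look up each index in the dictionary:
  1 -> 'test'
  0 -> 'run'
  0 -> 'run'
  5 -> 'slow'
  1 -> 'test'
  2 -> 'bar'

Decoded: "test run run slow test bar"


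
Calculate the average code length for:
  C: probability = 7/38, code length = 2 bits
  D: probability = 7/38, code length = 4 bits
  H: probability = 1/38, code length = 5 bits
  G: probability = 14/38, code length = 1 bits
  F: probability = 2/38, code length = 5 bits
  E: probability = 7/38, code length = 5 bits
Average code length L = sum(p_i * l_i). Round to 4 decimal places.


Weighted contributions p_i * l_i:
  C: (7/38) * 2 = 14/38
  D: (7/38) * 4 = 28/38
  H: (1/38) * 5 = 5/38
  G: (14/38) * 1 = 14/38
  F: (2/38) * 5 = 10/38
  E: (7/38) * 5 = 35/38
Sum = (14 + 28 + 5 + 14 + 10 + 35)/38 = 106/38

L = 106/38 = 2.7895 bits/symbol


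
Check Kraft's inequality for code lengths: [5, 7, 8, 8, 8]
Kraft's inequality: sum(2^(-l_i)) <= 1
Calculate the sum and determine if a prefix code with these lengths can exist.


Sum = 2^(-5) + 2^(-7) + 2^(-8) + 2^(-8) + 2^(-8)
    = 0.03125 + 0.0078125 + 0.00390625 + 0.00390625 + 0.00390625
    = 13/256 = 0.05078125
Since 0.05078125 <= 1, Kraft's inequality IS satisfied.
A prefix code with these lengths CAN exist.

Kraft sum = 0.05078125. Satisfied.


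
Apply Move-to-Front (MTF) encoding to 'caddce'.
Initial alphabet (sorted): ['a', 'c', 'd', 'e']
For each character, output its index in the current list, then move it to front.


MTF encoding:
'c': index 1 in ['a', 'c', 'd', 'e'] -> ['c', 'a', 'd', 'e']
'a': index 1 in ['c', 'a', 'd', 'e'] -> ['a', 'c', 'd', 'e']
'd': index 2 in ['a', 'c', 'd', 'e'] -> ['d', 'a', 'c', 'e']
'd': index 0 in ['d', 'a', 'c', 'e'] -> ['d', 'a', 'c', 'e']
'c': index 2 in ['d', 'a', 'c', 'e'] -> ['c', 'd', 'a', 'e']
'e': index 3 in ['c', 'd', 'a', 'e'] -> ['e', 'c', 'd', 'a']


Output: [1, 1, 2, 0, 2, 3]


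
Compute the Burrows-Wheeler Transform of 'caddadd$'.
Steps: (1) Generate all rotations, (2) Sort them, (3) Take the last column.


Rotations (sorted):
  0: $caddadd -> last char: d
  1: add$cadd -> last char: d
  2: addadd$c -> last char: c
  3: caddadd$ -> last char: $
  4: d$caddad -> last char: d
  5: dadd$cad -> last char: d
  6: dd$cadda -> last char: a
  7: ddadd$ca -> last char: a


BWT = ddc$ddaa


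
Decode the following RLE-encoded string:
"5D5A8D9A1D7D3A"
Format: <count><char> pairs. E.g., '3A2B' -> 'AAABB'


Expanding each <count><char> pair:
  5D -> 'DDDDD'
  5A -> 'AAAAA'
  8D -> 'DDDDDDDD'
  9A -> 'AAAAAAAAA'
  1D -> 'D'
  7D -> 'DDDDDDD'
  3A -> 'AAA'

Decoded = DDDDDAAAAADDDDDDDDAAAAAAAAADDDDDDDDAAA


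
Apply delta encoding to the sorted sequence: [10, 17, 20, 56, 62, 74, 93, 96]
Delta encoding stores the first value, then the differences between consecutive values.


First value: 10
Deltas:
  17 - 10 = 7
  20 - 17 = 3
  56 - 20 = 36
  62 - 56 = 6
  74 - 62 = 12
  93 - 74 = 19
  96 - 93 = 3


Delta encoded: [10, 7, 3, 36, 6, 12, 19, 3]


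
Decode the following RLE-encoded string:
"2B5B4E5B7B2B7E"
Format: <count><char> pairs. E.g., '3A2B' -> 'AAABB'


Expanding each <count><char> pair:
  2B -> 'BB'
  5B -> 'BBBBB'
  4E -> 'EEEE'
  5B -> 'BBBBB'
  7B -> 'BBBBBBB'
  2B -> 'BB'
  7E -> 'EEEEEEE'

Decoded = BBBBBBBEEEEBBBBBBBBBBBBBBEEEEEEE


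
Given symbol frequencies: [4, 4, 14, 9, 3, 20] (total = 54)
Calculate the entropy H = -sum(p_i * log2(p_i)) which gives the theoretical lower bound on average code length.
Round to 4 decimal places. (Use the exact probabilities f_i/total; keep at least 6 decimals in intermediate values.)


Per-symbol terms -p_i * log2(p_i) with p_i = f_i/54:
  p = 4/54 = 0.074074: log2(p) = -3.754888, -p*log2(p) = 0.278140
  p = 4/54 = 0.074074: log2(p) = -3.754888, -p*log2(p) = 0.278140
  p = 14/54 = 0.259259: log2(p) = -1.947533, -p*log2(p) = 0.504916
  p = 9/54 = 0.166667: log2(p) = -2.584963, -p*log2(p) = 0.430827
  p = 3/54 = 0.055556: log2(p) = -4.169925, -p*log2(p) = 0.231663
  p = 20/54 = 0.370370: log2(p) = -1.432959, -p*log2(p) = 0.530726
H = 0.278140 + 0.278140 + 0.504916 + 0.430827 + 0.231663 + 0.530726 = 2.254412

H = 2.2544 bits/symbol


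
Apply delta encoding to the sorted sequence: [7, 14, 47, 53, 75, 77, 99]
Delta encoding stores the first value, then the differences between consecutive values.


First value: 7
Deltas:
  14 - 7 = 7
  47 - 14 = 33
  53 - 47 = 6
  75 - 53 = 22
  77 - 75 = 2
  99 - 77 = 22


Delta encoded: [7, 7, 33, 6, 22, 2, 22]


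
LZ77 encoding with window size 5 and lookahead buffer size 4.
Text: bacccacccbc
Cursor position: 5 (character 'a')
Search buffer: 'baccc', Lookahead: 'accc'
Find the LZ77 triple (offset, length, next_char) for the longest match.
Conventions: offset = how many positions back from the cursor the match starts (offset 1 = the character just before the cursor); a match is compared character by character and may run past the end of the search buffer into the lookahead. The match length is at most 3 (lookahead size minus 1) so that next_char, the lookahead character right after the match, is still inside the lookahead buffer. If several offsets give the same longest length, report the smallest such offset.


Try each offset into the search buffer:
  offset=1 (pos 4, char 'c'): match length 0
  offset=2 (pos 3, char 'c'): match length 0
  offset=3 (pos 2, char 'c'): match length 0
  offset=4 (pos 1, char 'a'): match length 3
  offset=5 (pos 0, char 'b'): match length 0
Longest match has length 3 at offset 4.
next_char = character at position 5 + 3 = 8 -> 'c'

Best match: offset=4, length=3 (matching 'acc' starting at position 1)
LZ77 triple: (4, 3, 'c')


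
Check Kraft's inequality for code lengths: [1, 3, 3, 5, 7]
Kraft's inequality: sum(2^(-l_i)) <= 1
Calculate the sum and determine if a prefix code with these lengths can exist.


Sum = 2^(-1) + 2^(-3) + 2^(-3) + 2^(-5) + 2^(-7)
    = 0.5 + 0.125 + 0.125 + 0.03125 + 0.0078125
    = 101/128 = 0.7890625
Since 0.7890625 <= 1, Kraft's inequality IS satisfied.
A prefix code with these lengths CAN exist.

Kraft sum = 0.7890625. Satisfied.


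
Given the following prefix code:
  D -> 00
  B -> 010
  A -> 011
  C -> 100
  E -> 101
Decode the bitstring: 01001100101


Decoding step by step:
Bits 010 -> B
Bits 011 -> A
Bits 00 -> D
Bits 101 -> E


Decoded message: BADE


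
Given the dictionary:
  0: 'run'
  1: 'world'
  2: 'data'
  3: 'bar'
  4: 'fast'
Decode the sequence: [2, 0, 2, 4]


Look up each index in the dictionary:
  2 -> 'data'
  0 -> 'run'
  2 -> 'data'
  4 -> 'fast'

Decoded: "data run data fast"


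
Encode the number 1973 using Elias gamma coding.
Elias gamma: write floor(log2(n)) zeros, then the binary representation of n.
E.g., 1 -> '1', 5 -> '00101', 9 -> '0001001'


num_bits = floor(log2(1973)) + 1 = 11
leading_zeros = num_bits - 1 = 10
binary(1973) = 11110110101

Elias gamma(1973) = '0000000000' + '11110110101' = 000000000011110110101 (21 bits)


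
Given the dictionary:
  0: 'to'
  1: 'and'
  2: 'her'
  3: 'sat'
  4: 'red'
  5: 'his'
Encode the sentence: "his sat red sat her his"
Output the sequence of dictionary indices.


Look up each word in the dictionary:
  'his' -> 5
  'sat' -> 3
  'red' -> 4
  'sat' -> 3
  'her' -> 2
  'his' -> 5

Encoded: [5, 3, 4, 3, 2, 5]


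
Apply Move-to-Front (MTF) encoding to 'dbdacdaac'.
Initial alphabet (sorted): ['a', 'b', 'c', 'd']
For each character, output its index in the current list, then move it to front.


MTF encoding:
'd': index 3 in ['a', 'b', 'c', 'd'] -> ['d', 'a', 'b', 'c']
'b': index 2 in ['d', 'a', 'b', 'c'] -> ['b', 'd', 'a', 'c']
'd': index 1 in ['b', 'd', 'a', 'c'] -> ['d', 'b', 'a', 'c']
'a': index 2 in ['d', 'b', 'a', 'c'] -> ['a', 'd', 'b', 'c']
'c': index 3 in ['a', 'd', 'b', 'c'] -> ['c', 'a', 'd', 'b']
'd': index 2 in ['c', 'a', 'd', 'b'] -> ['d', 'c', 'a', 'b']
'a': index 2 in ['d', 'c', 'a', 'b'] -> ['a', 'd', 'c', 'b']
'a': index 0 in ['a', 'd', 'c', 'b'] -> ['a', 'd', 'c', 'b']
'c': index 2 in ['a', 'd', 'c', 'b'] -> ['c', 'a', 'd', 'b']


Output: [3, 2, 1, 2, 3, 2, 2, 0, 2]


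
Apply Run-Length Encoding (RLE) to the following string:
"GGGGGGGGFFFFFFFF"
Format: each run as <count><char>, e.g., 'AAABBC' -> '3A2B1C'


Scanning runs left to right:
  i=0: run of 'G' x 8 -> '8G'
  i=8: run of 'F' x 8 -> '8F'

RLE = 8G8F


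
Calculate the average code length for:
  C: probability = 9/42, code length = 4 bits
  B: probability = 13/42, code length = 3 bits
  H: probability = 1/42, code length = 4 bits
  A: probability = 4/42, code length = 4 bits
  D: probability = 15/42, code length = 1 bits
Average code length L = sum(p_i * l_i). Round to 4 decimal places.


Weighted contributions p_i * l_i:
  C: (9/42) * 4 = 36/42
  B: (13/42) * 3 = 39/42
  H: (1/42) * 4 = 4/42
  A: (4/42) * 4 = 16/42
  D: (15/42) * 1 = 15/42
Sum = (36 + 39 + 4 + 16 + 15)/42 = 110/42

L = 110/42 = 2.6190 bits/symbol


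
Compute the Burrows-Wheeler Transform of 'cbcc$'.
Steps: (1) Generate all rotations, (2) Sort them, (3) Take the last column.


Rotations (sorted):
  0: $cbcc -> last char: c
  1: bcc$c -> last char: c
  2: c$cbc -> last char: c
  3: cbcc$ -> last char: $
  4: cc$cb -> last char: b


BWT = ccc$b


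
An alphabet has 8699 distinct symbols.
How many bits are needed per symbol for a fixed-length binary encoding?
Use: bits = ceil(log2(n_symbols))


log2(8699) = 13.0866
Bracket: 2^13 = 8192 < 8699 <= 2^14 = 16384
So ceil(log2(8699)) = 14

bits = ceil(log2(8699)) = ceil(13.0866) = 14 bits


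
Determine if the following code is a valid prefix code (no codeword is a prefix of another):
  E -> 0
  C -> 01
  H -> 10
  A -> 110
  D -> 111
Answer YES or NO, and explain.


Checking each pair (does one codeword prefix another?):
  E='0' vs C='01': prefix -- VIOLATION

NO -- this is NOT a valid prefix code. E (0) is a prefix of C (01).


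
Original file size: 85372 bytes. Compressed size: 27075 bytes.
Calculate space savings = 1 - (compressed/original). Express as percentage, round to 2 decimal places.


ratio = compressed/original = 27075/85372 = 0.317141
savings = 1 - ratio = 1 - 0.317141 = 0.682859
as a percentage: 0.682859 * 100 = 68.29%

Space savings = 1 - 27075/85372 = 68.29%


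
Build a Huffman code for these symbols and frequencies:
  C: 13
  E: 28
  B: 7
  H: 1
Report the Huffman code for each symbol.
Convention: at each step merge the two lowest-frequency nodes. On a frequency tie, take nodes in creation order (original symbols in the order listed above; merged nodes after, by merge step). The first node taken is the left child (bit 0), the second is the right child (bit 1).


Huffman tree construction:
Step 1: Merge H(1) + B(7) = 8
Step 2: Merge (H+B)(8) + C(13) = 21
Step 3: Merge ((H+B)+C)(21) + E(28) = 49
Read each symbol's code off the tree from the root (left child = 0, right child = 1).

Codes:
  C: 01 (length 2)
  E: 1 (length 1)
  B: 001 (length 3)
  H: 000 (length 3)
Average code length: 78/49 = 1.5918 bits/symbol


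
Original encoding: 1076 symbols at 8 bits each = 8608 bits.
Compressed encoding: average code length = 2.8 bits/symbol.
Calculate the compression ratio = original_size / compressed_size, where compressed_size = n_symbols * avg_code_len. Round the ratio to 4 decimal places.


original_size = n_symbols * orig_bits = 1076 * 8 = 8608 bits
compressed_size = n_symbols * avg_code_len = 1076 * 2.8 = 3012.8 bits
ratio = original_size / compressed_size = 8608 / 3012.8 = 2.8571

Compression ratio = 2.8571


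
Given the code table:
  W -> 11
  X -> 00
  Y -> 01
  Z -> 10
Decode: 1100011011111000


Decoding:
11 -> W
00 -> X
01 -> Y
10 -> Z
11 -> W
11 -> W
10 -> Z
00 -> X


Result: WXYZWWZX


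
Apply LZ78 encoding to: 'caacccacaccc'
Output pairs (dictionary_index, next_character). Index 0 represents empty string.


LZ78 encoding steps:
Dictionary: {0: ''}
Step 1: w='' (idx 0), next='c' -> output (0, 'c'), add 'c' as idx 1
Step 2: w='' (idx 0), next='a' -> output (0, 'a'), add 'a' as idx 2
Step 3: w='a' (idx 2), next='c' -> output (2, 'c'), add 'ac' as idx 3
Step 4: w='c' (idx 1), next='c' -> output (1, 'c'), add 'cc' as idx 4
Step 5: w='ac' (idx 3), next='a' -> output (3, 'a'), add 'aca' as idx 5
Step 6: w='cc' (idx 4), next='c' -> output (4, 'c'), add 'ccc' as idx 6


Encoded: [(0, 'c'), (0, 'a'), (2, 'c'), (1, 'c'), (3, 'a'), (4, 'c')]


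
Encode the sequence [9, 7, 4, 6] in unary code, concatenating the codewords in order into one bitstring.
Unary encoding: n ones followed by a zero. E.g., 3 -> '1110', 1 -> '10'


Encode each number as n ones followed by a terminating 0:
  9 -> 1111111110 (10 bits)
  7 -> 11111110 (8 bits)
  4 -> 11110 (5 bits)
  6 -> 1111110 (7 bits)
Total length = 10 + 8 + 5 + 7 = 30 bits.

Unary([9, 7, 4, 6]) = 111111111011111110111101111110 (30 bits)


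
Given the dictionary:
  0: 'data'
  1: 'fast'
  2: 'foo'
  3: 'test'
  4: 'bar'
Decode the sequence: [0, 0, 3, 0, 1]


Look up each index in the dictionary:
  0 -> 'data'
  0 -> 'data'
  3 -> 'test'
  0 -> 'data'
  1 -> 'fast'

Decoded: "data data test data fast"


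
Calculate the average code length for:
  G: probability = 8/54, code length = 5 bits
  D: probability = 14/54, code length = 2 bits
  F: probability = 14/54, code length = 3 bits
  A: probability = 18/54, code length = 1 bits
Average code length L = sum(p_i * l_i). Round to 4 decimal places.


Weighted contributions p_i * l_i:
  G: (8/54) * 5 = 40/54
  D: (14/54) * 2 = 28/54
  F: (14/54) * 3 = 42/54
  A: (18/54) * 1 = 18/54
Sum = (40 + 28 + 42 + 18)/54 = 128/54

L = 128/54 = 2.3704 bits/symbol


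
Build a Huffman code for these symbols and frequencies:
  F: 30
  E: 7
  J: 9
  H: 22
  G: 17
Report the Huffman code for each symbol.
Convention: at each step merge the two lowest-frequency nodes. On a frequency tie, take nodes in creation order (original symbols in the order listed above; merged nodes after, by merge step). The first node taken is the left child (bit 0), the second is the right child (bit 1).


Huffman tree construction:
Step 1: Merge E(7) + J(9) = 16
Step 2: Merge (E+J)(16) + G(17) = 33
Step 3: Merge H(22) + F(30) = 52
Step 4: Merge ((E+J)+G)(33) + (H+F)(52) = 85
Read each symbol's code off the tree from the root (left child = 0, right child = 1).

Codes:
  F: 11 (length 2)
  E: 000 (length 3)
  J: 001 (length 3)
  H: 10 (length 2)
  G: 01 (length 2)
Average code length: 186/85 = 2.1882 bits/symbol


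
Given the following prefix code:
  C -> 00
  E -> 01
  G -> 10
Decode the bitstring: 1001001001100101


Decoding step by step:
Bits 10 -> G
Bits 01 -> E
Bits 00 -> C
Bits 10 -> G
Bits 01 -> E
Bits 10 -> G
Bits 01 -> E
Bits 01 -> E


Decoded message: GECGEGEE


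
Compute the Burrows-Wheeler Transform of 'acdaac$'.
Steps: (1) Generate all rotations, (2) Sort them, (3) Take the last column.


Rotations (sorted):
  0: $acdaac -> last char: c
  1: aac$acd -> last char: d
  2: ac$acda -> last char: a
  3: acdaac$ -> last char: $
  4: c$acdaa -> last char: a
  5: cdaac$a -> last char: a
  6: daac$ac -> last char: c


BWT = cda$aac


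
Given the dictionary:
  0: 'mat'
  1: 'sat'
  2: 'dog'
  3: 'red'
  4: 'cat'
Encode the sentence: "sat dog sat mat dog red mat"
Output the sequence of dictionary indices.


Look up each word in the dictionary:
  'sat' -> 1
  'dog' -> 2
  'sat' -> 1
  'mat' -> 0
  'dog' -> 2
  'red' -> 3
  'mat' -> 0

Encoded: [1, 2, 1, 0, 2, 3, 0]


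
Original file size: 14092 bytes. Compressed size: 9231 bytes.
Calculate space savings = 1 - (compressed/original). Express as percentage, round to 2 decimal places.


ratio = compressed/original = 9231/14092 = 0.655053
savings = 1 - ratio = 1 - 0.655053 = 0.344947
as a percentage: 0.344947 * 100 = 34.49%

Space savings = 1 - 9231/14092 = 34.49%


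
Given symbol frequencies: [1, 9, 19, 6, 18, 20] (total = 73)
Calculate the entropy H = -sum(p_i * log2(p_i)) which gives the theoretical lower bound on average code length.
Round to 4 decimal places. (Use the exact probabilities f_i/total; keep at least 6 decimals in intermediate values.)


Per-symbol terms -p_i * log2(p_i) with p_i = f_i/73:
  p = 1/73 = 0.013699: log2(p) = -6.189825, -p*log2(p) = 0.084792
  p = 9/73 = 0.123288: log2(p) = -3.019900, -p*log2(p) = 0.372316
  p = 19/73 = 0.260274: log2(p) = -1.941897, -p*log2(p) = 0.505425
  p = 6/73 = 0.082192: log2(p) = -3.604862, -p*log2(p) = 0.296290
  p = 18/73 = 0.246575: log2(p) = -2.019900, -p*log2(p) = 0.498057
  p = 20/73 = 0.273973: log2(p) = -1.867896, -p*log2(p) = 0.511752
H = 0.084792 + 0.372316 + 0.505425 + 0.296290 + 0.498057 + 0.511752 = 2.268632

H = 2.2686 bits/symbol


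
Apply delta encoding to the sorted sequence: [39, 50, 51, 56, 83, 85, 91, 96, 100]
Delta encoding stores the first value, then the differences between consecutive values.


First value: 39
Deltas:
  50 - 39 = 11
  51 - 50 = 1
  56 - 51 = 5
  83 - 56 = 27
  85 - 83 = 2
  91 - 85 = 6
  96 - 91 = 5
  100 - 96 = 4


Delta encoded: [39, 11, 1, 5, 27, 2, 6, 5, 4]


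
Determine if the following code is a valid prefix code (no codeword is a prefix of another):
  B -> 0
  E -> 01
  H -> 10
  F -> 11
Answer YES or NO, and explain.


Checking each pair (does one codeword prefix another?):
  B='0' vs E='01': prefix -- VIOLATION

NO -- this is NOT a valid prefix code. B (0) is a prefix of E (01).


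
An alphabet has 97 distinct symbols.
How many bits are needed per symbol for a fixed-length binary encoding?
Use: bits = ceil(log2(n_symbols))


log2(97) = 6.5999
Bracket: 2^6 = 64 < 97 <= 2^7 = 128
So ceil(log2(97)) = 7

bits = ceil(log2(97)) = ceil(6.5999) = 7 bits


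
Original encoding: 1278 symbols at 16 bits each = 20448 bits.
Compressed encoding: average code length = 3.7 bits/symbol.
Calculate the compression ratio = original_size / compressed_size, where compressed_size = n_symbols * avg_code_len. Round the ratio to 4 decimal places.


original_size = n_symbols * orig_bits = 1278 * 16 = 20448 bits
compressed_size = n_symbols * avg_code_len = 1278 * 3.7 = 4728.6 bits
ratio = original_size / compressed_size = 20448 / 4728.6 = 4.3243

Compression ratio = 4.3243


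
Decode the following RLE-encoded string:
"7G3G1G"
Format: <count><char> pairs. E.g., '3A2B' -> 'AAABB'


Expanding each <count><char> pair:
  7G -> 'GGGGGGG'
  3G -> 'GGG'
  1G -> 'G'

Decoded = GGGGGGGGGGG


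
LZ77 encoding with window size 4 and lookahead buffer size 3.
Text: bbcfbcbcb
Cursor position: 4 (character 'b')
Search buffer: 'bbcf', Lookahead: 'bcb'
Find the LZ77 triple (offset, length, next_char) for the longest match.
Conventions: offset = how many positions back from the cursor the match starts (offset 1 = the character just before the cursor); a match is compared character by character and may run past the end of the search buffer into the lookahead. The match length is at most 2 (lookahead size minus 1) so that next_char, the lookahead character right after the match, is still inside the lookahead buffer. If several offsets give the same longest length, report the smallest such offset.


Try each offset into the search buffer:
  offset=1 (pos 3, char 'f'): match length 0
  offset=2 (pos 2, char 'c'): match length 0
  offset=3 (pos 1, char 'b'): match length 2
  offset=4 (pos 0, char 'b'): match length 1
Longest match has length 2 at offset 3.
next_char = character at position 4 + 2 = 6 -> 'b'

Best match: offset=3, length=2 (matching 'bc' starting at position 1)
LZ77 triple: (3, 2, 'b')


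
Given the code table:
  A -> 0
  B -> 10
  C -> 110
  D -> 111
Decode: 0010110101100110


Decoding:
0 -> A
0 -> A
10 -> B
110 -> C
10 -> B
110 -> C
0 -> A
110 -> C


Result: AABCBCAC


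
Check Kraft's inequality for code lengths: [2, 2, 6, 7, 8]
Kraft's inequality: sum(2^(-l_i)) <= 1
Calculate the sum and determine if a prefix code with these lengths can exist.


Sum = 2^(-2) + 2^(-2) + 2^(-6) + 2^(-7) + 2^(-8)
    = 0.25 + 0.25 + 0.015625 + 0.0078125 + 0.00390625
    = 135/256 = 0.52734375
Since 0.52734375 <= 1, Kraft's inequality IS satisfied.
A prefix code with these lengths CAN exist.

Kraft sum = 0.52734375. Satisfied.


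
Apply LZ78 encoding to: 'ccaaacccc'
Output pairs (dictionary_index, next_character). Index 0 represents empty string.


LZ78 encoding steps:
Dictionary: {0: ''}
Step 1: w='' (idx 0), next='c' -> output (0, 'c'), add 'c' as idx 1
Step 2: w='c' (idx 1), next='a' -> output (1, 'a'), add 'ca' as idx 2
Step 3: w='' (idx 0), next='a' -> output (0, 'a'), add 'a' as idx 3
Step 4: w='a' (idx 3), next='c' -> output (3, 'c'), add 'ac' as idx 4
Step 5: w='c' (idx 1), next='c' -> output (1, 'c'), add 'cc' as idx 5
Step 6: w='c' (idx 1), end of input -> output (1, '')


Encoded: [(0, 'c'), (1, 'a'), (0, 'a'), (3, 'c'), (1, 'c'), (1, '')]


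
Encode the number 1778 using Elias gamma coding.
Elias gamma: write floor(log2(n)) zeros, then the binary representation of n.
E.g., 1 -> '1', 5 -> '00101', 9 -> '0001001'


num_bits = floor(log2(1778)) + 1 = 11
leading_zeros = num_bits - 1 = 10
binary(1778) = 11011110010

Elias gamma(1778) = '0000000000' + '11011110010' = 000000000011011110010 (21 bits)


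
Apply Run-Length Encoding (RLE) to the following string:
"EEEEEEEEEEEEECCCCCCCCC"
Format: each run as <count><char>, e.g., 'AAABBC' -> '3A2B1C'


Scanning runs left to right:
  i=0: run of 'E' x 13 -> '13E'
  i=13: run of 'C' x 9 -> '9C'

RLE = 13E9C


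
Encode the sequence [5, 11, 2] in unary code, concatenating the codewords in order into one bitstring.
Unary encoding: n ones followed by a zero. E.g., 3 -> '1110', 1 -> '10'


Encode each number as n ones followed by a terminating 0:
  5 -> 111110 (6 bits)
  11 -> 111111111110 (12 bits)
  2 -> 110 (3 bits)
Total length = 6 + 12 + 3 = 21 bits.

Unary([5, 11, 2]) = 111110111111111110110 (21 bits)


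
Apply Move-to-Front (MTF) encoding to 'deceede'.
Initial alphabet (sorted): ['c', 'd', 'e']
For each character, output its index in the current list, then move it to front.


MTF encoding:
'd': index 1 in ['c', 'd', 'e'] -> ['d', 'c', 'e']
'e': index 2 in ['d', 'c', 'e'] -> ['e', 'd', 'c']
'c': index 2 in ['e', 'd', 'c'] -> ['c', 'e', 'd']
'e': index 1 in ['c', 'e', 'd'] -> ['e', 'c', 'd']
'e': index 0 in ['e', 'c', 'd'] -> ['e', 'c', 'd']
'd': index 2 in ['e', 'c', 'd'] -> ['d', 'e', 'c']
'e': index 1 in ['d', 'e', 'c'] -> ['e', 'd', 'c']


Output: [1, 2, 2, 1, 0, 2, 1]


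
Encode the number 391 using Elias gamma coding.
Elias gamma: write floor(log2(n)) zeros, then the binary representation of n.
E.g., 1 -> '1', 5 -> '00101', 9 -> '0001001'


num_bits = floor(log2(391)) + 1 = 9
leading_zeros = num_bits - 1 = 8
binary(391) = 110000111

Elias gamma(391) = '00000000' + '110000111' = 00000000110000111 (17 bits)


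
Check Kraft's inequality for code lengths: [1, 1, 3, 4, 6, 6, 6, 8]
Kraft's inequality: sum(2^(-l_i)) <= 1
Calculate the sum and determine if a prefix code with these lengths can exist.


Sum = 2^(-1) + 2^(-1) + 2^(-3) + 2^(-4) + 2^(-6) + 2^(-6) + 2^(-6) + 2^(-8)
    = 0.5 + 0.5 + 0.125 + 0.0625 + 0.015625 + 0.015625 + 0.015625 + 0.00390625
    = 317/256 = 1.23828125
Since 1.23828125 > 1, Kraft's inequality is NOT satisfied.
A prefix code with these lengths CANNOT exist.

Kraft sum = 1.23828125. Not satisfied.


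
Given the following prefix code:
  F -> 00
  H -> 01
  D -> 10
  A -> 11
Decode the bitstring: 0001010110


Decoding step by step:
Bits 00 -> F
Bits 01 -> H
Bits 01 -> H
Bits 01 -> H
Bits 10 -> D


Decoded message: FHHHD


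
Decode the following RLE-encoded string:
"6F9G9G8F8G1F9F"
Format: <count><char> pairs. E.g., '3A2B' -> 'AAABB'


Expanding each <count><char> pair:
  6F -> 'FFFFFF'
  9G -> 'GGGGGGGGG'
  9G -> 'GGGGGGGGG'
  8F -> 'FFFFFFFF'
  8G -> 'GGGGGGGG'
  1F -> 'F'
  9F -> 'FFFFFFFFF'

Decoded = FFFFFFGGGGGGGGGGGGGGGGGGFFFFFFFFGGGGGGGGFFFFFFFFFF


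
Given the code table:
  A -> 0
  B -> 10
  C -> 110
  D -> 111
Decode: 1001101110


Decoding:
10 -> B
0 -> A
110 -> C
111 -> D
0 -> A


Result: BACDA


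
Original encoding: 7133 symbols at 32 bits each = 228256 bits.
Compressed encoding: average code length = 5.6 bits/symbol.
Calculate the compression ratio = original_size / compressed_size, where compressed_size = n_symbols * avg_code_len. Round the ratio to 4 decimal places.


original_size = n_symbols * orig_bits = 7133 * 32 = 228256 bits
compressed_size = n_symbols * avg_code_len = 7133 * 5.6 = 39944.8 bits
ratio = original_size / compressed_size = 228256 / 39944.8 = 5.7143

Compression ratio = 5.7143


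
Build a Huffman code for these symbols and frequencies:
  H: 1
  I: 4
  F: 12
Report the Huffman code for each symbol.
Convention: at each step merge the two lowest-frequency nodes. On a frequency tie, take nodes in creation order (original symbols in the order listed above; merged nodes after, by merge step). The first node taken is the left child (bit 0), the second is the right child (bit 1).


Huffman tree construction:
Step 1: Merge H(1) + I(4) = 5
Step 2: Merge (H+I)(5) + F(12) = 17
Read each symbol's code off the tree from the root (left child = 0, right child = 1).

Codes:
  H: 00 (length 2)
  I: 01 (length 2)
  F: 1 (length 1)
Average code length: 22/17 = 1.2941 bits/symbol


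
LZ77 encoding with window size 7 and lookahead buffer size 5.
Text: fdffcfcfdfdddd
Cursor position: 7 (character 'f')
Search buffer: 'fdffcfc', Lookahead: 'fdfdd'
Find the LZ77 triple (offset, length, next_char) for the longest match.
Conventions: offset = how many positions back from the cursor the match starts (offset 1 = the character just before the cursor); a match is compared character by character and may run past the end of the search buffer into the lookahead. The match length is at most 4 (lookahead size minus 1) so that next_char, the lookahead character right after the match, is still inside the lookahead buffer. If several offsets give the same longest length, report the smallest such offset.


Try each offset into the search buffer:
  offset=1 (pos 6, char 'c'): match length 0
  offset=2 (pos 5, char 'f'): match length 1
  offset=3 (pos 4, char 'c'): match length 0
  offset=4 (pos 3, char 'f'): match length 1
  offset=5 (pos 2, char 'f'): match length 1
  offset=6 (pos 1, char 'd'): match length 0
  offset=7 (pos 0, char 'f'): match length 3
Longest match has length 3 at offset 7.
next_char = character at position 7 + 3 = 10 -> 'd'

Best match: offset=7, length=3 (matching 'fdf' starting at position 0)
LZ77 triple: (7, 3, 'd')


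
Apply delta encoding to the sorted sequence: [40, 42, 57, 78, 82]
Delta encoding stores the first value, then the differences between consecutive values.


First value: 40
Deltas:
  42 - 40 = 2
  57 - 42 = 15
  78 - 57 = 21
  82 - 78 = 4


Delta encoded: [40, 2, 15, 21, 4]


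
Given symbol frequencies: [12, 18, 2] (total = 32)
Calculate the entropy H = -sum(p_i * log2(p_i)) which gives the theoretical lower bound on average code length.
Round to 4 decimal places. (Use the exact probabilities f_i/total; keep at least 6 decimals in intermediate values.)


Per-symbol terms -p_i * log2(p_i) with p_i = f_i/32:
  p = 12/32 = 0.375000: log2(p) = -1.415037, -p*log2(p) = 0.530639
  p = 18/32 = 0.562500: log2(p) = -0.830075, -p*log2(p) = 0.466917
  p = 2/32 = 0.062500: log2(p) = -4.000000, -p*log2(p) = 0.250000
H = 0.530639 + 0.466917 + 0.250000 = 1.247556

H = 1.2476 bits/symbol


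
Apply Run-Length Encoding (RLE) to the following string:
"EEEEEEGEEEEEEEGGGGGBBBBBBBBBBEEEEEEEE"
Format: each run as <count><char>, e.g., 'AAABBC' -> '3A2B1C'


Scanning runs left to right:
  i=0: run of 'E' x 6 -> '6E'
  i=6: run of 'G' x 1 -> '1G'
  i=7: run of 'E' x 7 -> '7E'
  i=14: run of 'G' x 5 -> '5G'
  i=19: run of 'B' x 10 -> '10B'
  i=29: run of 'E' x 8 -> '8E'

RLE = 6E1G7E5G10B8E


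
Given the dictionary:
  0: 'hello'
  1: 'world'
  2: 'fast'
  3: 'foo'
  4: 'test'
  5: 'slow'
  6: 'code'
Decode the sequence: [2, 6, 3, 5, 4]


Look up each index in the dictionary:
  2 -> 'fast'
  6 -> 'code'
  3 -> 'foo'
  5 -> 'slow'
  4 -> 'test'

Decoded: "fast code foo slow test"


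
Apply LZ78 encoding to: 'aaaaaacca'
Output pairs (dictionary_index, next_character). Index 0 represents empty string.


LZ78 encoding steps:
Dictionary: {0: ''}
Step 1: w='' (idx 0), next='a' -> output (0, 'a'), add 'a' as idx 1
Step 2: w='a' (idx 1), next='a' -> output (1, 'a'), add 'aa' as idx 2
Step 3: w='aa' (idx 2), next='a' -> output (2, 'a'), add 'aaa' as idx 3
Step 4: w='' (idx 0), next='c' -> output (0, 'c'), add 'c' as idx 4
Step 5: w='c' (idx 4), next='a' -> output (4, 'a'), add 'ca' as idx 5


Encoded: [(0, 'a'), (1, 'a'), (2, 'a'), (0, 'c'), (4, 'a')]


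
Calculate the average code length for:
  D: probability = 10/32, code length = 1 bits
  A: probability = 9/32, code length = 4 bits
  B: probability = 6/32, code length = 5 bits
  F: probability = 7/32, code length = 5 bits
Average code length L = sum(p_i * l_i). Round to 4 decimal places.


Weighted contributions p_i * l_i:
  D: (10/32) * 1 = 10/32
  A: (9/32) * 4 = 36/32
  B: (6/32) * 5 = 30/32
  F: (7/32) * 5 = 35/32
Sum = (10 + 36 + 30 + 35)/32 = 111/32

L = 111/32 = 3.4688 bits/symbol


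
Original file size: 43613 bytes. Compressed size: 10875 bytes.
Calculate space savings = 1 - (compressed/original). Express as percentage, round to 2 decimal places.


ratio = compressed/original = 10875/43613 = 0.249352
savings = 1 - ratio = 1 - 0.249352 = 0.750648
as a percentage: 0.750648 * 100 = 75.06%

Space savings = 1 - 10875/43613 = 75.06%


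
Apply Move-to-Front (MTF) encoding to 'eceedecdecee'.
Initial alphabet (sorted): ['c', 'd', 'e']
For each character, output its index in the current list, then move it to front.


MTF encoding:
'e': index 2 in ['c', 'd', 'e'] -> ['e', 'c', 'd']
'c': index 1 in ['e', 'c', 'd'] -> ['c', 'e', 'd']
'e': index 1 in ['c', 'e', 'd'] -> ['e', 'c', 'd']
'e': index 0 in ['e', 'c', 'd'] -> ['e', 'c', 'd']
'd': index 2 in ['e', 'c', 'd'] -> ['d', 'e', 'c']
'e': index 1 in ['d', 'e', 'c'] -> ['e', 'd', 'c']
'c': index 2 in ['e', 'd', 'c'] -> ['c', 'e', 'd']
'd': index 2 in ['c', 'e', 'd'] -> ['d', 'c', 'e']
'e': index 2 in ['d', 'c', 'e'] -> ['e', 'd', 'c']
'c': index 2 in ['e', 'd', 'c'] -> ['c', 'e', 'd']
'e': index 1 in ['c', 'e', 'd'] -> ['e', 'c', 'd']
'e': index 0 in ['e', 'c', 'd'] -> ['e', 'c', 'd']


Output: [2, 1, 1, 0, 2, 1, 2, 2, 2, 2, 1, 0]


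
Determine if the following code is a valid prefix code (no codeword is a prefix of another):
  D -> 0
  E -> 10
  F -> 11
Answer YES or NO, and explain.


Checking each pair (does one codeword prefix another?):
  D='0' vs E='10': no prefix
  D='0' vs F='11': no prefix
  E='10' vs D='0': no prefix
  E='10' vs F='11': no prefix
  F='11' vs D='0': no prefix
  F='11' vs E='10': no prefix
No violation found over all pairs.

YES -- this is a valid prefix code. No codeword is a prefix of any other codeword.


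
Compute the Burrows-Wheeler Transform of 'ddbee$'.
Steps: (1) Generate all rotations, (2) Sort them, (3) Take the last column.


Rotations (sorted):
  0: $ddbee -> last char: e
  1: bee$dd -> last char: d
  2: dbee$d -> last char: d
  3: ddbee$ -> last char: $
  4: e$ddbe -> last char: e
  5: ee$ddb -> last char: b


BWT = edd$eb


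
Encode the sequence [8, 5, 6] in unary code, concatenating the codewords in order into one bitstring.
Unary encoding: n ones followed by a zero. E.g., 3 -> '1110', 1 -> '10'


Encode each number as n ones followed by a terminating 0:
  8 -> 111111110 (9 bits)
  5 -> 111110 (6 bits)
  6 -> 1111110 (7 bits)
Total length = 9 + 6 + 7 = 22 bits.

Unary([8, 5, 6]) = 1111111101111101111110 (22 bits)


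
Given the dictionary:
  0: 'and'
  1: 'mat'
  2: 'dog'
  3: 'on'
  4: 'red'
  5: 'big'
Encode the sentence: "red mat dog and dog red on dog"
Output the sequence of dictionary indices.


Look up each word in the dictionary:
  'red' -> 4
  'mat' -> 1
  'dog' -> 2
  'and' -> 0
  'dog' -> 2
  'red' -> 4
  'on' -> 3
  'dog' -> 2

Encoded: [4, 1, 2, 0, 2, 4, 3, 2]


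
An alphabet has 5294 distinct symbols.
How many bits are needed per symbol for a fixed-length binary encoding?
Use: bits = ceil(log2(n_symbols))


log2(5294) = 12.3701
Bracket: 2^12 = 4096 < 5294 <= 2^13 = 8192
So ceil(log2(5294)) = 13

bits = ceil(log2(5294)) = ceil(12.3701) = 13 bits


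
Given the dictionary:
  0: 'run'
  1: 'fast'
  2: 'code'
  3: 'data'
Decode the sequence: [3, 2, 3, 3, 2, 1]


Look up each index in the dictionary:
  3 -> 'data'
  2 -> 'code'
  3 -> 'data'
  3 -> 'data'
  2 -> 'code'
  1 -> 'fast'

Decoded: "data code data data code fast"


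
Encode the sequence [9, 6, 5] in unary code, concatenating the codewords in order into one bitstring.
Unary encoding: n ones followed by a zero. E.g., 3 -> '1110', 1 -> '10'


Encode each number as n ones followed by a terminating 0:
  9 -> 1111111110 (10 bits)
  6 -> 1111110 (7 bits)
  5 -> 111110 (6 bits)
Total length = 10 + 7 + 6 = 23 bits.

Unary([9, 6, 5]) = 11111111101111110111110 (23 bits)


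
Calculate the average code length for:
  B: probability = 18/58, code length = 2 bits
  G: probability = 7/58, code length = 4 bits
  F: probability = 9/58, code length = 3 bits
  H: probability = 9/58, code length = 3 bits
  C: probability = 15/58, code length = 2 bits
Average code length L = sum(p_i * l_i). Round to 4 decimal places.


Weighted contributions p_i * l_i:
  B: (18/58) * 2 = 36/58
  G: (7/58) * 4 = 28/58
  F: (9/58) * 3 = 27/58
  H: (9/58) * 3 = 27/58
  C: (15/58) * 2 = 30/58
Sum = (36 + 28 + 27 + 27 + 30)/58 = 148/58

L = 148/58 = 2.5517 bits/symbol


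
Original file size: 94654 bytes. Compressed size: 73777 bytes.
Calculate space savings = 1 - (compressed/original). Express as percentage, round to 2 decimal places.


ratio = compressed/original = 73777/94654 = 0.779439
savings = 1 - ratio = 1 - 0.779439 = 0.220561
as a percentage: 0.220561 * 100 = 22.06%

Space savings = 1 - 73777/94654 = 22.06%


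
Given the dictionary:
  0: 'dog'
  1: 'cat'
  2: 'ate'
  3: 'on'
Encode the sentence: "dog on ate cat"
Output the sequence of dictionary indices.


Look up each word in the dictionary:
  'dog' -> 0
  'on' -> 3
  'ate' -> 2
  'cat' -> 1

Encoded: [0, 3, 2, 1]
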